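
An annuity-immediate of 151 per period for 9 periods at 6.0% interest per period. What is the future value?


FV = PMT * ((1+i)^n - 1) / i
= 151 * ((1.06)^9 - 1) / 0.06
= 151 * (1.689479 - 1) / 0.06
= 1735.1887


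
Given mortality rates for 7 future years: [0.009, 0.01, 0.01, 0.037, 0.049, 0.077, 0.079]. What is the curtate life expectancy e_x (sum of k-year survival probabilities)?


e_x = sum_{k=1}^{n} k_p_x
k_p_x values:
  1_p_x = 0.991
  2_p_x = 0.98109
  3_p_x = 0.971279
  4_p_x = 0.935342
  5_p_x = 0.88951
  6_p_x = 0.821018
  7_p_x = 0.756157
e_x = 6.3454


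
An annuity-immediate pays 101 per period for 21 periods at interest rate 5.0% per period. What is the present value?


PV = PMT * (1 - (1+i)^(-n)) / i
= 101 * (1 - (1+0.05)^(-21)) / 0.05
= 101 * (1 - 0.358942) / 0.05
= 101 * 12.821153
= 1294.9364


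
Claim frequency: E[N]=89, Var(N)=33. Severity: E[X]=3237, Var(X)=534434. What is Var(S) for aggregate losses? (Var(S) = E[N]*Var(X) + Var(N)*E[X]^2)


Var(S) = E[N]*Var(X) + Var(N)*E[X]^2
= 89*534434 + 33*3237^2
= 47564626 + 345779577
= 3.9334e+08


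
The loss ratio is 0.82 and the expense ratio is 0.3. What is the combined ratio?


Combined ratio = loss ratio + expense ratio
= 0.82 + 0.3
= 1.12


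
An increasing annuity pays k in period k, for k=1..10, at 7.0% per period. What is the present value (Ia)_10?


(Ia)_n = sum_{k=1}^{n} k * v^k, v = 1/(1+i)
v = 0.934579
Sum computed term by term:
(Ia)_10 = 34.7391


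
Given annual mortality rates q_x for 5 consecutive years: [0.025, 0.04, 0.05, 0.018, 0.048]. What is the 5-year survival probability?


p_k = 1 - q_k for each year
Survival = product of (1 - q_k)
= 0.975 * 0.96 * 0.95 * 0.982 * 0.952
= 0.8313


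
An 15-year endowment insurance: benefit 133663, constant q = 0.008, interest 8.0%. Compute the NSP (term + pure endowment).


Term component = 8755.4196
Pure endowment = 15_p_x * v^15 * benefit = 0.886493 * 0.315242 * 133663 = 37353.3842
NSP = 46108.8038


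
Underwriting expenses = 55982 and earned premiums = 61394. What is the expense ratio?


Expense ratio = expenses / premiums
= 55982 / 61394
= 0.9118


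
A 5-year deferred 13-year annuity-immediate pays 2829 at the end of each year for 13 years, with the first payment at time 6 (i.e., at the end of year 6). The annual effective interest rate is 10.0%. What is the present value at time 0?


PV at time 5 of the 13-year annuity-immediate:
a_n = 2829 * (1-(1+0.1)^(-13))/0.1 = 20095.3947
Discount back 5 years to time 0:
PV = 20095.3947 * (1+0.1)^(-5)
= 20095.3947 * 0.620921
= 12477.6591


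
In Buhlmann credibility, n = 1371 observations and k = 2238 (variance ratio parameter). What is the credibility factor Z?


Z = n / (n + k)
= 1371 / (1371 + 2238)
= 1371 / 3609
= 0.3799


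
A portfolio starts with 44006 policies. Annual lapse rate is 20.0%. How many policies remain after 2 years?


remaining = initial * (1 - lapse)^years
= 44006 * (1 - 0.2)^2
= 44006 * 0.64
= 28163.84


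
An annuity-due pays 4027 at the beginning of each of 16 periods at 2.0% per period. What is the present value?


PV_due = PMT * (1-(1+i)^(-n))/i * (1+i)
PV_immediate = 54677.4354
PV_due = 54677.4354 * 1.02
= 55770.9841


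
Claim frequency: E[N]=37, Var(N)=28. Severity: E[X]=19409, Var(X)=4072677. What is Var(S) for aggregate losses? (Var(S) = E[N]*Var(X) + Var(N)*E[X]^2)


Var(S) = E[N]*Var(X) + Var(N)*E[X]^2
= 37*4072677 + 28*19409^2
= 150689049 + 10547859868
= 1.0699e+10


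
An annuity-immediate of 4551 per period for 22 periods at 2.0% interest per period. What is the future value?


FV = PMT * ((1+i)^n - 1) / i
= 4551 * ((1.02)^22 - 1) / 0.02
= 4551 * (1.54598 - 1) / 0.02
= 124237.6741


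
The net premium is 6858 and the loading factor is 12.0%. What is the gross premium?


Gross = net * (1 + loading)
= 6858 * (1 + 0.12)
= 6858 * 1.12
= 7680.96


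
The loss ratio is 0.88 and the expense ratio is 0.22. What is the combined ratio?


Combined ratio = loss ratio + expense ratio
= 0.88 + 0.22
= 1.1


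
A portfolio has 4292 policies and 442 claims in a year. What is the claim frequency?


frequency = claims / policies
= 442 / 4292
= 0.103


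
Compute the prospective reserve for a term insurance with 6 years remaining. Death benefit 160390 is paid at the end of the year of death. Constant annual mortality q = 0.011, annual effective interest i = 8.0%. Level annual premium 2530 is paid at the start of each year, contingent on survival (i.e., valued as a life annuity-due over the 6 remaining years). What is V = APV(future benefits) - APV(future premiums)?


v = 1/(1+i) = 0.925926
APV(future benefits) per unit = sum_{k=0}^{5} k_p_x * q * v^(k+1) = 0.049596
APV(future benefits) = 160390 * 0.049596 = 7954.7076
Life annuity-due factor ä_{x:6} = sum_{k=0}^{5} k_p_x * v^k = 4.869429
APV(future premiums) = 2530 * 4.869429 = 12319.6544
V = 7954.7076 - 12319.6544
= -4364.9468


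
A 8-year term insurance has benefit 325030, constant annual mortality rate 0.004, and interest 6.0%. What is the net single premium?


NSP = benefit * sum_{k=0}^{n-1} k_p_x * q * v^(k+1)
With constant q=0.004, v=0.943396
Sum = 0.024524
NSP = 325030 * 0.024524
= 7971.076


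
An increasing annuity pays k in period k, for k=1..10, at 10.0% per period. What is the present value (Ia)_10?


(Ia)_n = sum_{k=1}^{n} k * v^k, v = 1/(1+i)
v = 0.909091
Sum computed term by term:
(Ia)_10 = 29.0359


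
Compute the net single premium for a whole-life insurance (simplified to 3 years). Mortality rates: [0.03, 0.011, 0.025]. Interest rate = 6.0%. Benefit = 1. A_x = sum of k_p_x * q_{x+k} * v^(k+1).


v = 0.943396
Year 0: k_p_x=1.0, q=0.03, term=0.028302
Year 1: k_p_x=0.97, q=0.011, term=0.009496
Year 2: k_p_x=0.95933, q=0.025, term=0.020137
A_x = 0.0579


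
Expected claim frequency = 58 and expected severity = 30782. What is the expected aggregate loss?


E[S] = E[N] * E[X]
= 58 * 30782
= 1.7854e+06


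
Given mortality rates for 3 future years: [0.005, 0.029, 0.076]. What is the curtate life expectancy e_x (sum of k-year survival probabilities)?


e_x = sum_{k=1}^{n} k_p_x
k_p_x values:
  1_p_x = 0.995
  2_p_x = 0.966145
  3_p_x = 0.892718
e_x = 2.8539


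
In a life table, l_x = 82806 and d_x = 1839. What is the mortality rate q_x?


q_x = d_x / l_x
= 1839 / 82806
= 0.0222


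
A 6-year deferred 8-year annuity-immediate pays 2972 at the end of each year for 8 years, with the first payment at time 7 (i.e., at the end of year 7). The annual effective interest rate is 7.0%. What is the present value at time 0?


PV at time 6 of the 8-year annuity-immediate:
a_n = 2972 * (1-(1+0.07)^(-8))/0.07 = 17746.6992
Discount back 6 years to time 0:
PV = 17746.6992 * (1+0.07)^(-6)
= 17746.6992 * 0.666342
= 11825.375


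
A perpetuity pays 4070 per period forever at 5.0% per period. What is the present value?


PV = PMT / i
= 4070 / 0.05
= 81400.0


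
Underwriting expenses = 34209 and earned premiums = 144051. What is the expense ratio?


Expense ratio = expenses / premiums
= 34209 / 144051
= 0.2375


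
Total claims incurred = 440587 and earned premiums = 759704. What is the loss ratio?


Loss ratio = claims / premiums
= 440587 / 759704
= 0.5799


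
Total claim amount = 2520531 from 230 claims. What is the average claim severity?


severity = total / number
= 2520531 / 230
= 10958.8304


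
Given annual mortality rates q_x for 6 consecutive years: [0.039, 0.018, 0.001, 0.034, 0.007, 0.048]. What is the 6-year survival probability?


p_k = 1 - q_k for each year
Survival = product of (1 - q_k)
= 0.961 * 0.982 * 0.999 * 0.966 * 0.993 * 0.952
= 0.8609


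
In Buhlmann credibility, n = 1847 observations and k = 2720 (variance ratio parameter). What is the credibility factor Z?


Z = n / (n + k)
= 1847 / (1847 + 2720)
= 1847 / 4567
= 0.4044


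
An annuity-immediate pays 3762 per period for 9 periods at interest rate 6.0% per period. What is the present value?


PV = PMT * (1 - (1+i)^(-n)) / i
= 3762 * (1 - (1+0.06)^(-9)) / 0.06
= 3762 * (1 - 0.591898) / 0.06
= 3762 * 6.801692
= 25587.9663


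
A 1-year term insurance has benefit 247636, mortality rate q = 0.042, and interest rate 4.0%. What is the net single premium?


NSP = benefit * q * v
v = 1/(1+i) = 0.961538
NSP = 247636 * 0.042 * 0.961538
= 10000.6846


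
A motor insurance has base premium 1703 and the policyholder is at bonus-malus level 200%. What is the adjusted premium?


adjusted = base * BM_level / 100
= 1703 * 200 / 100
= 1703 * 2.0
= 3406.0


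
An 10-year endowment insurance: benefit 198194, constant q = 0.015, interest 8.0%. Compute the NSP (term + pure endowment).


Term component = 18831.9284
Pure endowment = 10_p_x * v^10 * benefit = 0.85973 * 0.463193 * 198194 = 78925.1204
NSP = 97757.0487


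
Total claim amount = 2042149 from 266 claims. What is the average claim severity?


severity = total / number
= 2042149 / 266
= 7677.2519


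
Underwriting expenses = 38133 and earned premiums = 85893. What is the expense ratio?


Expense ratio = expenses / premiums
= 38133 / 85893
= 0.444


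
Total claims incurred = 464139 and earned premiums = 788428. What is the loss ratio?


Loss ratio = claims / premiums
= 464139 / 788428
= 0.5887


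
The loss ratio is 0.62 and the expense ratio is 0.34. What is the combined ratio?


Combined ratio = loss ratio + expense ratio
= 0.62 + 0.34
= 0.96


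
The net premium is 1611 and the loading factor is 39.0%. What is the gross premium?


Gross = net * (1 + loading)
= 1611 * (1 + 0.39)
= 1611 * 1.39
= 2239.29


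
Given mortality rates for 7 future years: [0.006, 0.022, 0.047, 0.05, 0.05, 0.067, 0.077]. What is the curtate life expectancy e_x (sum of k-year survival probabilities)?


e_x = sum_{k=1}^{n} k_p_x
k_p_x values:
  1_p_x = 0.994
  2_p_x = 0.972132
  3_p_x = 0.926442
  4_p_x = 0.88012
  5_p_x = 0.836114
  6_p_x = 0.780094
  7_p_x = 0.720027
e_x = 6.1089


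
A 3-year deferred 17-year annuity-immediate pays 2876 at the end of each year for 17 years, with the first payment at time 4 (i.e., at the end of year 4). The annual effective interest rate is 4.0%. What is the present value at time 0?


PV at time 3 of the 17-year annuity-immediate:
a_n = 2876 * (1-(1+0.04)^(-17))/0.04 = 34988.4636
Discount back 3 years to time 0:
PV = 34988.4636 * (1+0.04)^(-3)
= 34988.4636 * 0.888996
= 31104.6168


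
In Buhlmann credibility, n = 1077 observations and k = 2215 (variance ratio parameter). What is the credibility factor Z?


Z = n / (n + k)
= 1077 / (1077 + 2215)
= 1077 / 3292
= 0.3272


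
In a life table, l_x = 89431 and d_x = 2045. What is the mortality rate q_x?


q_x = d_x / l_x
= 2045 / 89431
= 0.0229


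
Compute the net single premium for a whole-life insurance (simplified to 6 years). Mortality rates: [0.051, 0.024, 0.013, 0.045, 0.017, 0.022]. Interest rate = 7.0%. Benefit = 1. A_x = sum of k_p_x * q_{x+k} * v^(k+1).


v = 0.934579
Year 0: k_p_x=1.0, q=0.051, term=0.047664
Year 1: k_p_x=0.949, q=0.024, term=0.019893
Year 2: k_p_x=0.926224, q=0.013, term=0.009829
Year 3: k_p_x=0.914183, q=0.045, term=0.031384
Year 4: k_p_x=0.873045, q=0.017, term=0.010582
Year 5: k_p_x=0.858203, q=0.022, term=0.012581
A_x = 0.1319


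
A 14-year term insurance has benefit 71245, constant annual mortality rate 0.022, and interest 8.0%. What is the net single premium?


NSP = benefit * sum_{k=0}^{n-1} k_p_x * q * v^(k+1)
With constant q=0.022, v=0.925926
Sum = 0.161905
NSP = 71245 * 0.161905
= 11534.8969


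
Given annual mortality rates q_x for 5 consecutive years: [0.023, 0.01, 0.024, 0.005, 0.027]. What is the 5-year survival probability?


p_k = 1 - q_k for each year
Survival = product of (1 - q_k)
= 0.977 * 0.99 * 0.976 * 0.995 * 0.973
= 0.9139


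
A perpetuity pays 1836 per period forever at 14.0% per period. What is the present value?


PV = PMT / i
= 1836 / 0.14
= 13114.2857


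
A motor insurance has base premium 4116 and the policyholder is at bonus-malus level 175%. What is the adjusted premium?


adjusted = base * BM_level / 100
= 4116 * 175 / 100
= 4116 * 1.75
= 7203.0


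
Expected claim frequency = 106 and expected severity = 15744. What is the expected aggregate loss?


E[S] = E[N] * E[X]
= 106 * 15744
= 1.6689e+06


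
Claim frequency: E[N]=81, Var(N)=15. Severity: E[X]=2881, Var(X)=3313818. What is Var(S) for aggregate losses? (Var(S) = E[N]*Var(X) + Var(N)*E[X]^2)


Var(S) = E[N]*Var(X) + Var(N)*E[X]^2
= 81*3313818 + 15*2881^2
= 268419258 + 124502415
= 3.9292e+08


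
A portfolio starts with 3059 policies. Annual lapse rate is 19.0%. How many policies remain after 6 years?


remaining = initial * (1 - lapse)^years
= 3059 * (1 - 0.19)^6
= 3059 * 0.28243
= 863.952


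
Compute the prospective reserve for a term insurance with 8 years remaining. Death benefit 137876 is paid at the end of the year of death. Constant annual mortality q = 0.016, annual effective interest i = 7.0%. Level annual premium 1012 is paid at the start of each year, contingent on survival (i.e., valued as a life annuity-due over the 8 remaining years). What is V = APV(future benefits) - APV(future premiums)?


v = 1/(1+i) = 0.934579
APV(future benefits) per unit = sum_{k=0}^{7} k_p_x * q * v^(k+1) = 0.090874
APV(future benefits) = 137876 * 0.090874 = 12529.3265
Life annuity-due factor ä_{x:8} = sum_{k=0}^{7} k_p_x * v^k = 6.07719
APV(future premiums) = 1012 * 6.07719 = 6150.1167
V = 12529.3265 - 6150.1167
= 6379.2098


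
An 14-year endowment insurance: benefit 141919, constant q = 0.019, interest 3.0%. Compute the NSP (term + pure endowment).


Term component = 27217.1247
Pure endowment = 14_p_x * v^14 * benefit = 0.76448 * 0.661118 * 141919 = 71727.4679
NSP = 98944.5926


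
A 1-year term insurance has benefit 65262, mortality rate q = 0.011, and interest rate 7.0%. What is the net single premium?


NSP = benefit * q * v
v = 1/(1+i) = 0.934579
NSP = 65262 * 0.011 * 0.934579
= 670.9178


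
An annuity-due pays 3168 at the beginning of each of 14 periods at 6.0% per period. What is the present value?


PV_due = PMT * (1-(1+i)^(-n))/i * (1+i)
PV_immediate = 29446.5091
PV_due = 29446.5091 * 1.06
= 31213.2996


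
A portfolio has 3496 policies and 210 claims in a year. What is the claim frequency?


frequency = claims / policies
= 210 / 3496
= 0.0601


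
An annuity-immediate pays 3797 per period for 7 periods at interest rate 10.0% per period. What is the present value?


PV = PMT * (1 - (1+i)^(-n)) / i
= 3797 * (1 - (1+0.1)^(-7)) / 0.1
= 3797 * (1 - 0.513158) / 0.1
= 3797 * 4.868419
= 18485.3863


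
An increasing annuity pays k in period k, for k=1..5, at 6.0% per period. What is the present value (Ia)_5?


(Ia)_n = sum_{k=1}^{n} k * v^k, v = 1/(1+i)
v = 0.943396
Sum computed term by term:
(Ia)_5 = 12.1469


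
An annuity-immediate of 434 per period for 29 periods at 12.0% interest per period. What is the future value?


FV = PMT * ((1+i)^n - 1) / i
= 434 * ((1.12)^29 - 1) / 0.12
= 434 * (26.74993 - 1) / 0.12
= 93128.9152


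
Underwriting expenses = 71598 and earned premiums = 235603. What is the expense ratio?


Expense ratio = expenses / premiums
= 71598 / 235603
= 0.3039


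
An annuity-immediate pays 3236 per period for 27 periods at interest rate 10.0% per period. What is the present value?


PV = PMT * (1 - (1+i)^(-n)) / i
= 3236 * (1 - (1+0.1)^(-27)) / 0.1
= 3236 * (1 - 0.076278) / 0.1
= 3236 * 9.237223
= 29891.6541


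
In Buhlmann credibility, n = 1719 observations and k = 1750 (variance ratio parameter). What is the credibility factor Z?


Z = n / (n + k)
= 1719 / (1719 + 1750)
= 1719 / 3469
= 0.4955


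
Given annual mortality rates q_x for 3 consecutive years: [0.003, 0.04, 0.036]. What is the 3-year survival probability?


p_k = 1 - q_k for each year
Survival = product of (1 - q_k)
= 0.997 * 0.96 * 0.964
= 0.9227


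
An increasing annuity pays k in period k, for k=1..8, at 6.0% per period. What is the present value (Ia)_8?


(Ia)_n = sum_{k=1}^{n} k * v^k, v = 1/(1+i)
v = 0.943396
Sum computed term by term:
(Ia)_8 = 26.0514


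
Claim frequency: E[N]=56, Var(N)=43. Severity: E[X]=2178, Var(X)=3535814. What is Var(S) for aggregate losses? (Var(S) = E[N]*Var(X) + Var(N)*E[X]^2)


Var(S) = E[N]*Var(X) + Var(N)*E[X]^2
= 56*3535814 + 43*2178^2
= 198005584 + 203978412
= 4.0198e+08


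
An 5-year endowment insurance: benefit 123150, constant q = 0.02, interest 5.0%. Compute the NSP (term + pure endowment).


Term component = 10265.5871
Pure endowment = 5_p_x * v^5 * benefit = 0.903921 * 0.783526 * 123150 = 87220.4452
NSP = 97486.0323


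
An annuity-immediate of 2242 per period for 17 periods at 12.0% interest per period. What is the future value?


FV = PMT * ((1+i)^n - 1) / i
= 2242 * ((1.12)^17 - 1) / 0.12
= 2242 * (6.866041 - 1) / 0.12
= 109597.1973


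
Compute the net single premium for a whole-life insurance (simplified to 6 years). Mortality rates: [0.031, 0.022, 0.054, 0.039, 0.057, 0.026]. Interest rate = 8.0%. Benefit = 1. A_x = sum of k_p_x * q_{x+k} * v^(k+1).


v = 0.925926
Year 0: k_p_x=1.0, q=0.031, term=0.028704
Year 1: k_p_x=0.969, q=0.022, term=0.018277
Year 2: k_p_x=0.947682, q=0.054, term=0.040624
Year 3: k_p_x=0.896507, q=0.039, term=0.025699
Year 4: k_p_x=0.861543, q=0.057, term=0.033422
Year 5: k_p_x=0.812435, q=0.026, term=0.013311
A_x = 0.16


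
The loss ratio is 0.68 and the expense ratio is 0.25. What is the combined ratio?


Combined ratio = loss ratio + expense ratio
= 0.68 + 0.25
= 0.93


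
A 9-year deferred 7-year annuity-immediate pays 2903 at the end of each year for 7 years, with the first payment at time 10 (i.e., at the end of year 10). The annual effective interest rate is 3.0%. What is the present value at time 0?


PV at time 9 of the 7-year annuity-immediate:
a_n = 2903 * (1-(1+0.03)^(-7))/0.03 = 18086.5114
Discount back 9 years to time 0:
PV = 18086.5114 * (1+0.03)^(-9)
= 18086.5114 * 0.766417
= 13861.805


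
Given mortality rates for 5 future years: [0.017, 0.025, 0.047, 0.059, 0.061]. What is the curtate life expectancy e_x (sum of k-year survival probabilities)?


e_x = sum_{k=1}^{n} k_p_x
k_p_x values:
  1_p_x = 0.983
  2_p_x = 0.958425
  3_p_x = 0.913379
  4_p_x = 0.85949
  5_p_x = 0.807061
e_x = 4.5214


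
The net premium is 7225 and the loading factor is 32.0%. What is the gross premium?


Gross = net * (1 + loading)
= 7225 * (1 + 0.32)
= 7225 * 1.32
= 9537.0


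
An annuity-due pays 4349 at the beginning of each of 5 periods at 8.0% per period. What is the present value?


PV_due = PMT * (1-(1+i)^(-n))/i * (1+i)
PV_immediate = 17364.296
PV_due = 17364.296 * 1.08
= 18753.4396


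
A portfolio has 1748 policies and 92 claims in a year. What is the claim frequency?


frequency = claims / policies
= 92 / 1748
= 0.0526


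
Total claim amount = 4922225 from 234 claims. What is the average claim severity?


severity = total / number
= 4922225 / 234
= 21035.1496


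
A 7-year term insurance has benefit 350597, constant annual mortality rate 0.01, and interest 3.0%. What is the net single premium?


NSP = benefit * sum_{k=0}^{n-1} k_p_x * q * v^(k+1)
With constant q=0.01, v=0.970874
Sum = 0.060536
NSP = 350597 * 0.060536
= 21223.8783


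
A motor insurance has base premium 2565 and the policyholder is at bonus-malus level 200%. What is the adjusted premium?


adjusted = base * BM_level / 100
= 2565 * 200 / 100
= 2565 * 2.0
= 5130.0


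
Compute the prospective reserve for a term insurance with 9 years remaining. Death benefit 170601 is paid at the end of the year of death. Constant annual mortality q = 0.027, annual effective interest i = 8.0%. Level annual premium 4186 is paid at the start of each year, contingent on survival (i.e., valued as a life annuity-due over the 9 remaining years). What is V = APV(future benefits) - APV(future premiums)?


v = 1/(1+i) = 0.925926
APV(future benefits) per unit = sum_{k=0}^{8} k_p_x * q * v^(k+1) = 0.153667
APV(future benefits) = 170601 * 0.153667 = 26215.7808
Life annuity-due factor ä_{x:9} = sum_{k=0}^{8} k_p_x * v^k = 6.146689
APV(future premiums) = 4186 * 6.146689 = 25730.0387
V = 26215.7808 - 25730.0387
= 485.7421


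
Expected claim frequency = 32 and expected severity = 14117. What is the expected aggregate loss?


E[S] = E[N] * E[X]
= 32 * 14117
= 451744


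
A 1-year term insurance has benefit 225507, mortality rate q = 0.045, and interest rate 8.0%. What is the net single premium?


NSP = benefit * q * v
v = 1/(1+i) = 0.925926
NSP = 225507 * 0.045 * 0.925926
= 9396.125


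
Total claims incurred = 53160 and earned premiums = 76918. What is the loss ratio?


Loss ratio = claims / premiums
= 53160 / 76918
= 0.6911


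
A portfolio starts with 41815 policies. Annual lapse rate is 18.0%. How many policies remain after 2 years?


remaining = initial * (1 - lapse)^years
= 41815 * (1 - 0.18)^2
= 41815 * 0.6724
= 28116.406


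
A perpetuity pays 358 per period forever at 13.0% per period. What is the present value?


PV = PMT / i
= 358 / 0.13
= 2753.8462


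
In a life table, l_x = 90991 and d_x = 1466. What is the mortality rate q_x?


q_x = d_x / l_x
= 1466 / 90991
= 0.0161


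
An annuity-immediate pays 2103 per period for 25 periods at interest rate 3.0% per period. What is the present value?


PV = PMT * (1 - (1+i)^(-n)) / i
= 2103 * (1 - (1+0.03)^(-25)) / 0.03
= 2103 * (1 - 0.477606) / 0.03
= 2103 * 17.413148
= 36619.8496


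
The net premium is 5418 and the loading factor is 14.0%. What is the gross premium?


Gross = net * (1 + loading)
= 5418 * (1 + 0.14)
= 5418 * 1.14
= 6176.52


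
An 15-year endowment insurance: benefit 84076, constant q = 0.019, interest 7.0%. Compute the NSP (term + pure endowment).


Term component = 13069.997
Pure endowment = 15_p_x * v^15 * benefit = 0.749955 * 0.362446 * 84076 = 22853.3824
NSP = 35923.3794


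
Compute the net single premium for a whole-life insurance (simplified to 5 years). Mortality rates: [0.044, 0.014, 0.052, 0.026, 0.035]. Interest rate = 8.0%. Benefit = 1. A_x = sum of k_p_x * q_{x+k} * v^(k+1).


v = 0.925926
Year 0: k_p_x=1.0, q=0.044, term=0.040741
Year 1: k_p_x=0.956, q=0.014, term=0.011475
Year 2: k_p_x=0.942616, q=0.052, term=0.038911
Year 3: k_p_x=0.8936, q=0.026, term=0.017077
Year 4: k_p_x=0.870366, q=0.035, term=0.020732
A_x = 0.1289


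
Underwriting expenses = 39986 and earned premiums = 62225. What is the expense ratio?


Expense ratio = expenses / premiums
= 39986 / 62225
= 0.6426


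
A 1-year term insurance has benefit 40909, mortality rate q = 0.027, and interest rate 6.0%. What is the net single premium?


NSP = benefit * q * v
v = 1/(1+i) = 0.943396
NSP = 40909 * 0.027 * 0.943396
= 1042.0217


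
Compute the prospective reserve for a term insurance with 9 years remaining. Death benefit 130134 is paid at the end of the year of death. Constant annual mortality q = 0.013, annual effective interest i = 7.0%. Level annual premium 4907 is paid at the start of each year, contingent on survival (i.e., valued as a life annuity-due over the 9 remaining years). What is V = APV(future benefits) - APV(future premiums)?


v = 1/(1+i) = 0.934579
APV(future benefits) per unit = sum_{k=0}^{8} k_p_x * q * v^(k+1) = 0.080897
APV(future benefits) = 130134 * 0.080897 = 10527.4386
Life annuity-due factor ä_{x:9} = sum_{k=0}^{8} k_p_x * v^k = 6.658438
APV(future premiums) = 4907 * 6.658438 = 32672.9555
V = 10527.4386 - 32672.9555
= -22145.5169


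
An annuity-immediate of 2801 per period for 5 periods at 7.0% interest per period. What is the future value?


FV = PMT * ((1+i)^n - 1) / i
= 2801 * ((1.07)^5 - 1) / 0.07
= 2801 * (1.402552 - 1) / 0.07
= 16107.82


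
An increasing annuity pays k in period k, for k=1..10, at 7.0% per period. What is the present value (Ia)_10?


(Ia)_n = sum_{k=1}^{n} k * v^k, v = 1/(1+i)
v = 0.934579
Sum computed term by term:
(Ia)_10 = 34.7391


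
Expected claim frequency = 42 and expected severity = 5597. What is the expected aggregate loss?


E[S] = E[N] * E[X]
= 42 * 5597
= 235074


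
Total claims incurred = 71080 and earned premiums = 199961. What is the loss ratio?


Loss ratio = claims / premiums
= 71080 / 199961
= 0.3555


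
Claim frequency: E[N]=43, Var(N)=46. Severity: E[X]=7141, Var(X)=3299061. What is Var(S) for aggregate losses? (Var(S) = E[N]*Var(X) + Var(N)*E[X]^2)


Var(S) = E[N]*Var(X) + Var(N)*E[X]^2
= 43*3299061 + 46*7141^2
= 141859623 + 2345718526
= 2.4876e+09


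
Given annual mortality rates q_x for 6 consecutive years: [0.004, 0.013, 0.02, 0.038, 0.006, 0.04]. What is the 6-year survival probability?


p_k = 1 - q_k for each year
Survival = product of (1 - q_k)
= 0.996 * 0.987 * 0.98 * 0.962 * 0.994 * 0.96
= 0.8844


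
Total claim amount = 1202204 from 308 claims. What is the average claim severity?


severity = total / number
= 1202204 / 308
= 3903.2597


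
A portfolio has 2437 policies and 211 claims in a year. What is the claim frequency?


frequency = claims / policies
= 211 / 2437
= 0.0866


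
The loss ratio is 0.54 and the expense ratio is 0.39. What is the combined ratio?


Combined ratio = loss ratio + expense ratio
= 0.54 + 0.39
= 0.93


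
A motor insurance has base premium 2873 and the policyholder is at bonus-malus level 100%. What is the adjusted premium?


adjusted = base * BM_level / 100
= 2873 * 100 / 100
= 2873 * 1.0
= 2873.0


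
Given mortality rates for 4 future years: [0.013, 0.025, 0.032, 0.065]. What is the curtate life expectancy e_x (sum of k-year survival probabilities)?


e_x = sum_{k=1}^{n} k_p_x
k_p_x values:
  1_p_x = 0.987
  2_p_x = 0.962325
  3_p_x = 0.931531
  4_p_x = 0.870981
e_x = 3.7518


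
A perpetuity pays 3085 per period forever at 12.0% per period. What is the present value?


PV = PMT / i
= 3085 / 0.12
= 25708.3333


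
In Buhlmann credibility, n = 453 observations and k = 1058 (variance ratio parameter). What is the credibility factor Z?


Z = n / (n + k)
= 453 / (453 + 1058)
= 453 / 1511
= 0.2998


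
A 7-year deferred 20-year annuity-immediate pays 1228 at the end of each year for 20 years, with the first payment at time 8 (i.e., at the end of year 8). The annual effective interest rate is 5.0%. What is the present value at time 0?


PV at time 7 of the 20-year annuity-immediate:
a_n = 1228 * (1-(1+0.05)^(-20))/0.05 = 15303.5943
Discount back 7 years to time 0:
PV = 15303.5943 * (1+0.05)^(-7)
= 15303.5943 * 0.710681
= 10875.9788


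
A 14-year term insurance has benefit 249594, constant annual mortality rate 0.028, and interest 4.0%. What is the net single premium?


NSP = benefit * sum_{k=0}^{n-1} k_p_x * q * v^(k+1)
With constant q=0.028, v=0.961538
Sum = 0.251989
NSP = 249594 * 0.251989
= 62895.0038


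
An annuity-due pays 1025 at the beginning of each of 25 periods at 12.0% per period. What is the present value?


PV_due = PMT * (1-(1+i)^(-n))/i * (1+i)
PV_immediate = 8039.2176
PV_due = 8039.2176 * 1.12
= 9003.9237


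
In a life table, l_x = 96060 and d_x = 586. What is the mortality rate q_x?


q_x = d_x / l_x
= 586 / 96060
= 0.0061


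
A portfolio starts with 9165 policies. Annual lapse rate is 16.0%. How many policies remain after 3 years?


remaining = initial * (1 - lapse)^years
= 9165 * (1 - 0.16)^3
= 9165 * 0.592704
= 5432.1322


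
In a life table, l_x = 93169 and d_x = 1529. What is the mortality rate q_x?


q_x = d_x / l_x
= 1529 / 93169
= 0.0164


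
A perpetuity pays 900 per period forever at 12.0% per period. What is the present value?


PV = PMT / i
= 900 / 0.12
= 7500.0


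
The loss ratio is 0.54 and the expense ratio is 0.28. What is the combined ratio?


Combined ratio = loss ratio + expense ratio
= 0.54 + 0.28
= 0.82


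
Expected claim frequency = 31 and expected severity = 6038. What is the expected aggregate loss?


E[S] = E[N] * E[X]
= 31 * 6038
= 187178


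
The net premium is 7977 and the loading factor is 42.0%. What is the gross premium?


Gross = net * (1 + loading)
= 7977 * (1 + 0.42)
= 7977 * 1.42
= 11327.34


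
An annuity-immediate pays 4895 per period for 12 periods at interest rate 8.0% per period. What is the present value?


PV = PMT * (1 - (1+i)^(-n)) / i
= 4895 * (1 - (1+0.08)^(-12)) / 0.08
= 4895 * (1 - 0.397114) / 0.08
= 4895 * 7.536078
= 36889.1019


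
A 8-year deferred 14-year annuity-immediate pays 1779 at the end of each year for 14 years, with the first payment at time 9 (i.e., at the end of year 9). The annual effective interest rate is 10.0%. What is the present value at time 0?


PV at time 8 of the 14-year annuity-immediate:
a_n = 1779 * (1-(1+0.1)^(-14))/0.1 = 13105.337
Discount back 8 years to time 0:
PV = 13105.337 * (1+0.1)^(-8)
= 13105.337 * 0.466507
= 6113.7364


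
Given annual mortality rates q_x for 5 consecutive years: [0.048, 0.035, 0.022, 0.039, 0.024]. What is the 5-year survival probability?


p_k = 1 - q_k for each year
Survival = product of (1 - q_k)
= 0.952 * 0.965 * 0.978 * 0.961 * 0.976
= 0.8427


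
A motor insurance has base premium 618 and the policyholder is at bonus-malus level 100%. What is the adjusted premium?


adjusted = base * BM_level / 100
= 618 * 100 / 100
= 618 * 1.0
= 618.0


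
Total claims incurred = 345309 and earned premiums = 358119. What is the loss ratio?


Loss ratio = claims / premiums
= 345309 / 358119
= 0.9642


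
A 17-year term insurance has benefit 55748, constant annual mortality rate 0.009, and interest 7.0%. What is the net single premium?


NSP = benefit * sum_{k=0}^{n-1} k_p_x * q * v^(k+1)
With constant q=0.009, v=0.934579
Sum = 0.082997
NSP = 55748 * 0.082997
= 4626.8976


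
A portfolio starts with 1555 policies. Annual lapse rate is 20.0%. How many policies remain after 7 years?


remaining = initial * (1 - lapse)^years
= 1555 * (1 - 0.2)^7
= 1555 * 0.209715
= 326.1071


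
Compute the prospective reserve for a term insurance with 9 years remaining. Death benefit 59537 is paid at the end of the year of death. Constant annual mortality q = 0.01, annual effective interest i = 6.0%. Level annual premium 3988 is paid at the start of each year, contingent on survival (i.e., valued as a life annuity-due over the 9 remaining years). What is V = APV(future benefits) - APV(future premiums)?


v = 1/(1+i) = 0.943396
APV(future benefits) per unit = sum_{k=0}^{8} k_p_x * q * v^(k+1) = 0.065613
APV(future benefits) = 59537 * 0.065613 = 3906.3973
Life annuity-due factor ä_{x:9} = sum_{k=0}^{8} k_p_x * v^k = 6.954971
APV(future premiums) = 3988 * 6.954971 = 27736.4248
V = 3906.3973 - 27736.4248
= -23830.0275


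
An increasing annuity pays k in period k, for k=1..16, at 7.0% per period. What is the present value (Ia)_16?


(Ia)_n = sum_{k=1}^{n} k * v^k, v = 1/(1+i)
v = 0.934579
Sum computed term by term:
(Ia)_16 = 66.9737


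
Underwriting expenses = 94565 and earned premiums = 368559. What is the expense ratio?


Expense ratio = expenses / premiums
= 94565 / 368559
= 0.2566


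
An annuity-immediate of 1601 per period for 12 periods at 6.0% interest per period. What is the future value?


FV = PMT * ((1+i)^n - 1) / i
= 1601 * ((1.06)^12 - 1) / 0.06
= 1601 * (2.012196 - 1) / 0.06
= 27008.7759


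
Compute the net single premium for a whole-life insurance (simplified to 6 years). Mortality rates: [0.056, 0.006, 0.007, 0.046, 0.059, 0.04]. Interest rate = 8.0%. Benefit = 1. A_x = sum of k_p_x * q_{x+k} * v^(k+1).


v = 0.925926
Year 0: k_p_x=1.0, q=0.056, term=0.051852
Year 1: k_p_x=0.944, q=0.006, term=0.004856
Year 2: k_p_x=0.938336, q=0.007, term=0.005214
Year 3: k_p_x=0.931768, q=0.046, term=0.031504
Year 4: k_p_x=0.888906, q=0.059, term=0.035694
Year 5: k_p_x=0.836461, q=0.04, term=0.021084
A_x = 0.1502


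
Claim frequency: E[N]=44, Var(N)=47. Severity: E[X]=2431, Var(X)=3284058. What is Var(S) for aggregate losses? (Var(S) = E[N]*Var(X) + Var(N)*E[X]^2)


Var(S) = E[N]*Var(X) + Var(N)*E[X]^2
= 44*3284058 + 47*2431^2
= 144498552 + 277758767
= 4.2226e+08


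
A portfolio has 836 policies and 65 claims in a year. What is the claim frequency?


frequency = claims / policies
= 65 / 836
= 0.0778


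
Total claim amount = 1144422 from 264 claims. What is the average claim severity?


severity = total / number
= 1144422 / 264
= 4334.9318


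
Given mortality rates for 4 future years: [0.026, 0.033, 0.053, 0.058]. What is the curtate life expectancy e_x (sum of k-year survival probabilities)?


e_x = sum_{k=1}^{n} k_p_x
k_p_x values:
  1_p_x = 0.974
  2_p_x = 0.941858
  3_p_x = 0.89194
  4_p_x = 0.840207
e_x = 3.648


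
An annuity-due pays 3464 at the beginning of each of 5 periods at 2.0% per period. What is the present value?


PV_due = PMT * (1-(1+i)^(-n))/i * (1+i)
PV_immediate = 16327.4237
PV_due = 16327.4237 * 1.02
= 16653.9722


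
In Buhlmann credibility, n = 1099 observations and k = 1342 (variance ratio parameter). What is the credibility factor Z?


Z = n / (n + k)
= 1099 / (1099 + 1342)
= 1099 / 2441
= 0.4502


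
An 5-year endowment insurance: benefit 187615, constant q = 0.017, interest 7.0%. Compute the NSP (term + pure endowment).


Term component = 12669.5362
Pure endowment = 5_p_x * v^5 * benefit = 0.917841 * 0.712986 * 187615 = 122776.7854
NSP = 135446.3216


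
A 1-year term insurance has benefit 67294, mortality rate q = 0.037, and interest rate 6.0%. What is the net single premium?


NSP = benefit * q * v
v = 1/(1+i) = 0.943396
NSP = 67294 * 0.037 * 0.943396
= 2348.9415


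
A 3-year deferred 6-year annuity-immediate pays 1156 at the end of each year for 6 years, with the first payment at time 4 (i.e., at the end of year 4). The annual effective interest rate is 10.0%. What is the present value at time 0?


PV at time 3 of the 6-year annuity-immediate:
a_n = 1156 * (1-(1+0.1)^(-6))/0.1 = 5034.6814
Discount back 3 years to time 0:
PV = 5034.6814 * (1+0.1)^(-3)
= 5034.6814 * 0.751315
= 3782.6306


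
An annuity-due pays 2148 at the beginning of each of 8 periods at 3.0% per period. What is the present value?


PV_due = PMT * (1-(1+i)^(-n))/i * (1+i)
PV_immediate = 15078.2988
PV_due = 15078.2988 * 1.03
= 15530.6478


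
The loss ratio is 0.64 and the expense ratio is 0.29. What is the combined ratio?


Combined ratio = loss ratio + expense ratio
= 0.64 + 0.29
= 0.93


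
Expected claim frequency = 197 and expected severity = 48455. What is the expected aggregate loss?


E[S] = E[N] * E[X]
= 197 * 48455
= 9.5456e+06


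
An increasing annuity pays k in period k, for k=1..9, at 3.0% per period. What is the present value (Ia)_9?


(Ia)_n = sum_{k=1}^{n} k * v^k, v = 1/(1+i)
v = 0.970874
Sum computed term by term:
(Ia)_9 = 37.3981


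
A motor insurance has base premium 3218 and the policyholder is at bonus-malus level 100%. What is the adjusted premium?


adjusted = base * BM_level / 100
= 3218 * 100 / 100
= 3218 * 1.0
= 3218.0


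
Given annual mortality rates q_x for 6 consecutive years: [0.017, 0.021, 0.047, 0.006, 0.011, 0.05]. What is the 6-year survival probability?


p_k = 1 - q_k for each year
Survival = product of (1 - q_k)
= 0.983 * 0.979 * 0.953 * 0.994 * 0.989 * 0.95
= 0.8565


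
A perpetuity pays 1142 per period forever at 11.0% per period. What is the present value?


PV = PMT / i
= 1142 / 0.11
= 10381.8182


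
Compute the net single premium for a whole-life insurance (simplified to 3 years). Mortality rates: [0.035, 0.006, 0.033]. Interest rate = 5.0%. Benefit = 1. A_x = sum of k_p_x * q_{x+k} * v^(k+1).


v = 0.952381
Year 0: k_p_x=1.0, q=0.035, term=0.033333
Year 1: k_p_x=0.965, q=0.006, term=0.005252
Year 2: k_p_x=0.95921, q=0.033, term=0.027344
A_x = 0.0659


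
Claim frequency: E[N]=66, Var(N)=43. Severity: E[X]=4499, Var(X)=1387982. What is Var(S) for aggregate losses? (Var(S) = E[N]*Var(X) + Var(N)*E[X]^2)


Var(S) = E[N]*Var(X) + Var(N)*E[X]^2
= 66*1387982 + 43*4499^2
= 91606812 + 870363043
= 9.6197e+08


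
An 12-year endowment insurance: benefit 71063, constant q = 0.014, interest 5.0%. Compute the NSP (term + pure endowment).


Term component = 8236.2832
Pure endowment = 12_p_x * v^12 * benefit = 0.844351 * 0.556837 * 71063 = 33411.4196
NSP = 41647.7028


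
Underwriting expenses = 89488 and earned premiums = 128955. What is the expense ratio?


Expense ratio = expenses / premiums
= 89488 / 128955
= 0.6939


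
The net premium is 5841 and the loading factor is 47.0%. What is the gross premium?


Gross = net * (1 + loading)
= 5841 * (1 + 0.47)
= 5841 * 1.47
= 8586.27


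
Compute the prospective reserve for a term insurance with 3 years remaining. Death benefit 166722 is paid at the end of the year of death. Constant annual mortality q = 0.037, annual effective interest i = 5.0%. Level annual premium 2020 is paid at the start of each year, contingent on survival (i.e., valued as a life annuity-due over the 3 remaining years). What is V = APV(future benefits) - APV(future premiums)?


v = 1/(1+i) = 0.952381
APV(future benefits) per unit = sum_{k=0}^{2} k_p_x * q * v^(k+1) = 0.097197
APV(future benefits) = 166722 * 0.097197 = 16204.882
Life annuity-due factor ä_{x:3} = sum_{k=0}^{2} k_p_x * v^k = 2.758294
APV(future premiums) = 2020 * 2.758294 = 5571.7536
V = 16204.882 - 5571.7536
= 10633.1283


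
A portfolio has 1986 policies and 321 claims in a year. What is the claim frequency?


frequency = claims / policies
= 321 / 1986
= 0.1616


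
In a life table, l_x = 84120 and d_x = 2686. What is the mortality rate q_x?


q_x = d_x / l_x
= 2686 / 84120
= 0.0319


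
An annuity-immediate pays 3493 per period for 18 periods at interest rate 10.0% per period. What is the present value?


PV = PMT * (1 - (1+i)^(-n)) / i
= 3493 * (1 - (1+0.1)^(-18)) / 0.1
= 3493 * (1 - 0.179859) / 0.1
= 3493 * 8.201412
= 28647.5325


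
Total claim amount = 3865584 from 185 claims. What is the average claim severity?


severity = total / number
= 3865584 / 185
= 20895.0486


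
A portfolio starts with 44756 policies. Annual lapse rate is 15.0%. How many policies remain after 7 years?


remaining = initial * (1 - lapse)^years
= 44756 * (1 - 0.15)^7
= 44756 * 0.320577
= 14347.7482


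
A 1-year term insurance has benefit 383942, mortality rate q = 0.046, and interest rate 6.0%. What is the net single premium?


NSP = benefit * q * v
v = 1/(1+i) = 0.943396
NSP = 383942 * 0.046 * 0.943396
= 16661.634


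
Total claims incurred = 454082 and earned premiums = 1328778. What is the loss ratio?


Loss ratio = claims / premiums
= 454082 / 1328778
= 0.3417


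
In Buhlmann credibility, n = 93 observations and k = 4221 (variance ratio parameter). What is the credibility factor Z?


Z = n / (n + k)
= 93 / (93 + 4221)
= 93 / 4314
= 0.0216


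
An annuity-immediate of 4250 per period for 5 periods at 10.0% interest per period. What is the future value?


FV = PMT * ((1+i)^n - 1) / i
= 4250 * ((1.1)^5 - 1) / 0.1
= 4250 * (1.61051 - 1) / 0.1
= 25946.675


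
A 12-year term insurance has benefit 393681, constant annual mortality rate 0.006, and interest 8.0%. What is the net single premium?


NSP = benefit * sum_{k=0}^{n-1} k_p_x * q * v^(k+1)
With constant q=0.006, v=0.925926
Sum = 0.043992
NSP = 393681 * 0.043992
= 17318.856


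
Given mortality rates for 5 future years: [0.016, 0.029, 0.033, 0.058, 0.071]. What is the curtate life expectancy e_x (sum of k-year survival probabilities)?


e_x = sum_{k=1}^{n} k_p_x
k_p_x values:
  1_p_x = 0.984
  2_p_x = 0.955464
  3_p_x = 0.923934
  4_p_x = 0.870346
  5_p_x = 0.808551
e_x = 4.5423
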